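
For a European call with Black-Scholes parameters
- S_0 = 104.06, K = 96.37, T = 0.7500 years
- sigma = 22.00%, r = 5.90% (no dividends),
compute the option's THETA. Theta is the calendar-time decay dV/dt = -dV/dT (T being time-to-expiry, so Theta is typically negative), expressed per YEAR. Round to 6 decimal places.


d1 = 0.7304672661; d2 = 0.5399416773
phi(d1) = 0.3055231436; exp(-qT) = 1.0000000000; exp(-rT) = 0.9567147489
Theta = -S*exp(-qT)*phi(d1)*sigma/(2*sqrt(T)) - r*K*exp(-rT)*N(d2) + q*S*exp(-qT)*N(d1)
N(d1) = 0.7674476927; N(d2) = 0.7053813727; sqrt(T) = 0.8660254038
Term 1 = -104.0600 * 1.0000000000 * 0.3055231436 * 0.2200 / (2 * 0.8660254038) = -4.0382201263
Term 2 = -0.0590 * 96.3700 * 0.9567147489 * 0.7053813727 = -3.8370753413
Term 3 = 0 (no dividend yield, q = 0)
Theta = -4.0382201263 + (-3.8370753413) + (0.0000000000) = -7.875295

Answer: Theta = -7.875295


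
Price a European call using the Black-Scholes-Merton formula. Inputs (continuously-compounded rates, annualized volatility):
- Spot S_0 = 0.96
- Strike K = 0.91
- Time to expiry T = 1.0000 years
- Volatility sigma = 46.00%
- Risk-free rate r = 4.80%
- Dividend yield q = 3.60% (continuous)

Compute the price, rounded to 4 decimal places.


d1 = (ln(S/K) + (r - q + 0.5*sigma^2) * T) / (sigma * sqrt(T)) = 0.37236671
d2 = d1 - sigma * sqrt(T) = -0.08763329
exp(-rT) = 0.95313379; exp(-qT) = 0.96464029
C = S_0 * exp(-qT) * N(d1) - K * exp(-rT) * N(d2)
N(d1) = 0.64519008; N(d2) = 0.46508407
C = 0.9600 * 0.96464029 * 0.64519008 - 0.9100 * 0.95313379 * 0.46508407 = 0.1941

Answer: Price = 0.1941


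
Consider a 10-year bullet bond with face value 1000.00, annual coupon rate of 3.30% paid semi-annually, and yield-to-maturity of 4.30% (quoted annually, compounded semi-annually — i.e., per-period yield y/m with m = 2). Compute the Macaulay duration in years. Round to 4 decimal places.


Answer: Macaulay duration = 8.5241 years

Derivation:
Coupon per period c = face * coupon_rate / m = 16.500000
Periods per year m = 2; per-period yield y/m = 0.021500
Number of cashflows N = 20
Cashflows (t years, CF_t, discount factor 1/(1+y/m)^(m*t), PV):
  t = 0.5000: CF_t = 16.500000, DF = 0.978953, PV = 16.152717
  t = 1.0000: CF_t = 16.500000, DF = 0.958348, PV = 15.812743
  t = 1.5000: CF_t = 16.500000, DF = 0.938177, PV = 15.479924
  t = 2.0000: CF_t = 16.500000, DF = 0.918431, PV = 15.154111
  t = 2.5000: CF_t = 16.500000, DF = 0.899100, PV = 14.835155
  t = 3.0000: CF_t = 16.500000, DF = 0.880177, PV = 14.522912
  t = 3.5000: CF_t = 16.500000, DF = 0.861651, PV = 14.217242
  t = 4.0000: CF_t = 16.500000, DF = 0.843515, PV = 13.918005
  t = 4.5000: CF_t = 16.500000, DF = 0.825762, PV = 13.625066
  t = 5.0000: CF_t = 16.500000, DF = 0.808381, PV = 13.338292
  t = 5.5000: CF_t = 16.500000, DF = 0.791367, PV = 13.057555
  t = 6.0000: CF_t = 16.500000, DF = 0.774711, PV = 12.782726
  t = 6.5000: CF_t = 16.500000, DF = 0.758405, PV = 12.513682
  t = 7.0000: CF_t = 16.500000, DF = 0.742442, PV = 12.250301
  t = 7.5000: CF_t = 16.500000, DF = 0.726816, PV = 11.992463
  t = 8.0000: CF_t = 16.500000, DF = 0.711518, PV = 11.740052
  t = 8.5000: CF_t = 16.500000, DF = 0.696543, PV = 11.492953
  t = 9.0000: CF_t = 16.500000, DF = 0.681882, PV = 11.251055
  t = 9.5000: CF_t = 16.500000, DF = 0.667530, PV = 11.014249
  t = 10.0000: CF_t = 1016.500000, DF = 0.653480, PV = 664.262849
Price P = sum_t PV_t = 919.414052
Macaulay numerator sum_t t * PV_t:
  t * PV_t at t = 0.5000: 8.076358
  t * PV_t at t = 1.0000: 15.812743
  t * PV_t at t = 1.5000: 23.219886
  t * PV_t at t = 2.0000: 30.308222
  t * PV_t at t = 2.5000: 37.087888
  t * PV_t at t = 3.0000: 43.568737
  t * PV_t at t = 3.5000: 49.760346
  t * PV_t at t = 4.0000: 55.672018
  t * PV_t at t = 4.5000: 61.312796
  t * PV_t at t = 5.0000: 66.691462
  t * PV_t at t = 5.5000: 71.816552
  t * PV_t at t = 6.0000: 76.696358
  t * PV_t at t = 6.5000: 81.338934
  t * PV_t at t = 7.0000: 85.752105
  t * PV_t at t = 7.5000: 89.943471
  t * PV_t at t = 8.0000: 93.920413
  t * PV_t at t = 8.5000: 97.690102
  t * PV_t at t = 9.0000: 101.259499
  t * PV_t at t = 9.5000: 104.635367
  t * PV_t at t = 10.0000: 6642.628487
Macaulay duration D = (sum_t t * PV_t) / P = 7837.191746 / 919.414052 = 8.524116


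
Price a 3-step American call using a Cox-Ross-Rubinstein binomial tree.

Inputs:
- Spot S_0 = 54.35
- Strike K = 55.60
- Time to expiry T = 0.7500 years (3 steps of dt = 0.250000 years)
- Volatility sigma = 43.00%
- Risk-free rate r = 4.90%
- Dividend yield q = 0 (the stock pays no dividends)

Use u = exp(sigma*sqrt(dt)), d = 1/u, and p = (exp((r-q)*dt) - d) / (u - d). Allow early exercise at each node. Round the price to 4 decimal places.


Answer: Price = V(0,0) = 8.9909

Derivation:
dt = T/N = 0.250000
u = exp(sigma*sqrt(dt)) = 1.239862; d = 1/u = 0.806541
p = (exp((r-q)*dt) - d) / (u - d) = 0.474900
Discount per step: exp(-r*dt) = 0.987825
Stock lattice S(k, i) with i counting down-moves:
  k=0: S(0,0) = 54.3500
  k=1: S(1,0) = 67.3865; S(1,1) = 43.8355
  k=2: S(2,0) = 83.5499; S(2,1) = 54.3500; S(2,2) = 35.3552
  k=3: S(3,0) = 103.5904; S(3,1) = 67.3865; S(3,2) = 43.8355; S(3,3) = 28.5154
Terminal payoffs V(N, i) = max(S_T - K, 0):
  V(3,0) = 47.990395; V(3,1) = 11.786494; V(3,2) = 0.000000; V(3,3) = 0.000000
Backward induction: V(k, i) = exp(-r*dt) * [p * V(k+1, i) + (1-p) * V(k+1, i+1)]; then take max(V_cont, immediate exercise) for American.
  V(2,0) = exp(-r*dt) * [p*47.990395 + (1-p)*11.786494] = 28.626892; exercise = 27.949946; V(2,0) = max -> 28.626892
  V(2,1) = exp(-r*dt) * [p*11.786494 + (1-p)*0.000000] = 5.529256; exercise = 0.000000; V(2,1) = max -> 5.529256
  V(2,2) = exp(-r*dt) * [p*0.000000 + (1-p)*0.000000] = 0.000000; exercise = 0.000000; V(2,2) = max -> 0.000000
  V(1,0) = exp(-r*dt) * [p*28.626892 + (1-p)*5.529256] = 16.297453; exercise = 11.786494; V(1,0) = max -> 16.297453
  V(1,1) = exp(-r*dt) * [p*5.529256 + (1-p)*0.000000] = 2.593874; exercise = 0.000000; V(1,1) = max -> 2.593874
  V(0,0) = exp(-r*dt) * [p*16.297453 + (1-p)*2.593874] = 8.990888; exercise = 0.000000; V(0,0) = max -> 8.990888


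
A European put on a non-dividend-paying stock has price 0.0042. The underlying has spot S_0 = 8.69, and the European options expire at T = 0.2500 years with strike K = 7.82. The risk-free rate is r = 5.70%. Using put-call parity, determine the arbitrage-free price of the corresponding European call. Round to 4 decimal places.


Answer: Call price = 0.9848

Derivation:
Put-call parity: C - P = S_0 * exp(-qT) - K * exp(-rT).
S_0 * exp(-qT) = 8.6900 * 1.00000000 = 8.69000000
K * exp(-rT) = 7.8200 * 0.98585105 = 7.70935522
C = P + S*exp(-qT) - K*exp(-rT)
C = 0.0042 + 8.69000000 - 7.70935522 = 0.9848


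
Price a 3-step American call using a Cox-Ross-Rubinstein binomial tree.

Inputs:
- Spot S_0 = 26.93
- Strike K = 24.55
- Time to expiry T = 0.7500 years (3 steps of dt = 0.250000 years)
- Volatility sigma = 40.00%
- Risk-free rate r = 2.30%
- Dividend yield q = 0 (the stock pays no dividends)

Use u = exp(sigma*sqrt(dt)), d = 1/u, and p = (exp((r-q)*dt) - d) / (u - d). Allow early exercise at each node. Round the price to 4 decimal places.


dt = T/N = 0.250000
u = exp(sigma*sqrt(dt)) = 1.221403; d = 1/u = 0.818731
p = (exp((r-q)*dt) - d) / (u - d) = 0.464487
Discount per step: exp(-r*dt) = 0.994266
Stock lattice S(k, i) with i counting down-moves:
  k=0: S(0,0) = 26.9300
  k=1: S(1,0) = 32.8924; S(1,1) = 22.0484
  k=2: S(2,0) = 40.1748; S(2,1) = 26.9300; S(2,2) = 18.0517
  k=3: S(3,0) = 49.0697; S(3,1) = 32.8924; S(3,2) = 22.0484; S(3,3) = 14.7795
Terminal payoffs V(N, i) = max(S_T - K, 0):
  V(3,0) = 24.519659; V(3,1) = 8.342376; V(3,2) = 0.000000; V(3,3) = 0.000000
Backward induction: V(k, i) = exp(-r*dt) * [p * V(k+1, i) + (1-p) * V(k+1, i+1)]; then take max(V_cont, immediate exercise) for American.
  V(2,0) = exp(-r*dt) * [p*24.519659 + (1-p)*8.342376] = 15.765597; exercise = 15.624839; V(2,0) = max -> 15.765597
  V(2,1) = exp(-r*dt) * [p*8.342376 + (1-p)*0.000000] = 3.852706; exercise = 2.380000; V(2,1) = max -> 3.852706
  V(2,2) = exp(-r*dt) * [p*0.000000 + (1-p)*0.000000] = 0.000000; exercise = 0.000000; V(2,2) = max -> 0.000000
  V(1,0) = exp(-r*dt) * [p*15.765597 + (1-p)*3.852706] = 9.332271; exercise = 8.342376; V(1,0) = max -> 9.332271
  V(1,1) = exp(-r*dt) * [p*3.852706 + (1-p)*0.000000] = 1.779271; exercise = 0.000000; V(1,1) = max -> 1.779271
  V(0,0) = exp(-r*dt) * [p*9.332271 + (1-p)*1.779271] = 5.257223; exercise = 2.380000; V(0,0) = max -> 5.257223

Answer: Price = V(0,0) = 5.2572


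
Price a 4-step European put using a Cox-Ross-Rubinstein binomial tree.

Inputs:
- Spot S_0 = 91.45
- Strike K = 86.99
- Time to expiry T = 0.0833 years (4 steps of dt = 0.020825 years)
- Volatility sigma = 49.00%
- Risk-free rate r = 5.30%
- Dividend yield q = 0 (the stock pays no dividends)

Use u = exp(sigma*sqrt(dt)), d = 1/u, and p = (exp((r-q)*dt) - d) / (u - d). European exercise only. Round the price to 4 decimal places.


Answer: Price = V(0,0) = 3.1821

Derivation:
dt = T/N = 0.020825
u = exp(sigma*sqrt(dt)) = 1.073271; d = 1/u = 0.931731
p = (exp((r-q)*dt) - d) / (u - d) = 0.490132
Discount per step: exp(-r*dt) = 0.998897
Stock lattice S(k, i) with i counting down-moves:
  k=0: S(0,0) = 91.4500
  k=1: S(1,0) = 98.1507; S(1,1) = 85.2068
  k=2: S(2,0) = 105.3423; S(2,1) = 91.4500; S(2,2) = 79.3898
  k=3: S(3,0) = 113.0608; S(3,1) = 98.1507; S(3,2) = 85.2068; S(3,3) = 73.9699
  k=4: S(4,0) = 121.3450; S(4,1) = 105.3423; S(4,2) = 91.4500; S(4,3) = 79.3898; S(4,4) = 68.9201
Terminal payoffs V(N, i) = max(K - S_T, 0):
  V(4,0) = 0.000000; V(4,1) = 0.000000; V(4,2) = 0.000000; V(4,3) = 7.600204; V(4,4) = 18.069937
Backward induction: V(k, i) = exp(-r*dt) * [p * V(k+1, i) + (1-p) * V(k+1, i+1)].
  V(3,0) = exp(-r*dt) * [p*0.000000 + (1-p)*0.000000] = 0.000000
  V(3,1) = exp(-r*dt) * [p*0.000000 + (1-p)*0.000000] = 0.000000
  V(3,2) = exp(-r*dt) * [p*0.000000 + (1-p)*7.600204] = 3.870827
  V(3,3) = exp(-r*dt) * [p*7.600204 + (1-p)*18.069937] = 12.924115
  V(2,0) = exp(-r*dt) * [p*0.000000 + (1-p)*0.000000] = 0.000000
  V(2,1) = exp(-r*dt) * [p*0.000000 + (1-p)*3.870827] = 1.971435
  V(2,2) = exp(-r*dt) * [p*3.870827 + (1-p)*12.924115] = 8.477449
  V(1,0) = exp(-r*dt) * [p*0.000000 + (1-p)*1.971435] = 1.004063
  V(1,1) = exp(-r*dt) * [p*1.971435 + (1-p)*8.477449] = 5.282810
  V(0,0) = exp(-r*dt) * [p*1.004063 + (1-p)*5.282810] = 3.182146


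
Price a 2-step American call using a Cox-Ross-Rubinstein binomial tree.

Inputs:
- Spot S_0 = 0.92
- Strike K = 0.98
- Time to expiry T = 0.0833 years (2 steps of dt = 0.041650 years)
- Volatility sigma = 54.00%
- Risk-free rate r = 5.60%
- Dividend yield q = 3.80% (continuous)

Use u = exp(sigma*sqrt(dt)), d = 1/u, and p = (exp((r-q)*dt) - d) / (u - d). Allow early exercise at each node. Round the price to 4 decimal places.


dt = T/N = 0.041650
u = exp(sigma*sqrt(dt)) = 1.116507; d = 1/u = 0.895651
p = (exp((r-q)*dt) - d) / (u - d) = 0.475872
Discount per step: exp(-r*dt) = 0.997670
Stock lattice S(k, i) with i counting down-moves:
  k=0: S(0,0) = 0.9200
  k=1: S(1,0) = 1.0272; S(1,1) = 0.8240
  k=2: S(2,0) = 1.1469; S(2,1) = 0.9200; S(2,2) = 0.7380
Terminal payoffs V(N, i) = max(S_T - K, 0):
  V(2,0) = 0.166861; V(2,1) = 0.000000; V(2,2) = 0.000000
Backward induction: V(k, i) = exp(-r*dt) * [p * V(k+1, i) + (1-p) * V(k+1, i+1)]; then take max(V_cont, immediate exercise) for American.
  V(1,0) = exp(-r*dt) * [p*0.166861 + (1-p)*0.000000] = 0.079219; exercise = 0.047186; V(1,0) = max -> 0.079219
  V(1,1) = exp(-r*dt) * [p*0.000000 + (1-p)*0.000000] = 0.000000; exercise = 0.000000; V(1,1) = max -> 0.000000
  V(0,0) = exp(-r*dt) * [p*0.079219 + (1-p)*0.000000] = 0.037611; exercise = 0.000000; V(0,0) = max -> 0.037611

Answer: Price = V(0,0) = 0.0376


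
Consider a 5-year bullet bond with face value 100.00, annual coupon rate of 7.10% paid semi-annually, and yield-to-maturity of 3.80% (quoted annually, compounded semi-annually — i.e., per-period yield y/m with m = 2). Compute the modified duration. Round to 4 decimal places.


Coupon per period c = face * coupon_rate / m = 3.550000
Periods per year m = 2; per-period yield y/m = 0.019000
Number of cashflows N = 10
Cashflows (t years, CF_t, discount factor 1/(1+y/m)^(m*t), PV):
  t = 0.5000: CF_t = 3.550000, DF = 0.981354, PV = 3.483808
  t = 1.0000: CF_t = 3.550000, DF = 0.963056, PV = 3.418850
  t = 1.5000: CF_t = 3.550000, DF = 0.945099, PV = 3.355103
  t = 2.0000: CF_t = 3.550000, DF = 0.927477, PV = 3.292544
  t = 2.5000: CF_t = 3.550000, DF = 0.910184, PV = 3.231152
  t = 3.0000: CF_t = 3.550000, DF = 0.893213, PV = 3.170905
  t = 3.5000: CF_t = 3.550000, DF = 0.876558, PV = 3.111781
  t = 4.0000: CF_t = 3.550000, DF = 0.860214, PV = 3.053760
  t = 4.5000: CF_t = 3.550000, DF = 0.844175, PV = 2.996820
  t = 5.0000: CF_t = 103.550000, DF = 0.828434, PV = 85.784389
Price P = sum_t PV_t = 114.899112
First compute Macaulay numerator sum_t t * PV_t:
  t * PV_t at t = 0.5000: 1.741904
  t * PV_t at t = 1.0000: 3.418850
  t * PV_t at t = 1.5000: 5.032654
  t * PV_t at t = 2.0000: 6.585088
  t * PV_t at t = 2.5000: 8.077881
  t * PV_t at t = 3.0000: 9.512715
  t * PV_t at t = 3.5000: 10.891235
  t * PV_t at t = 4.0000: 12.215039
  t * PV_t at t = 4.5000: 13.485691
  t * PV_t at t = 5.0000: 428.921946
Macaulay duration D = 499.883003 / 114.899112 = 4.350625
Modified duration = D / (1 + y/m) = 4.350625 / (1 + 0.019000) = 4.269505

Answer: Modified duration = 4.2695


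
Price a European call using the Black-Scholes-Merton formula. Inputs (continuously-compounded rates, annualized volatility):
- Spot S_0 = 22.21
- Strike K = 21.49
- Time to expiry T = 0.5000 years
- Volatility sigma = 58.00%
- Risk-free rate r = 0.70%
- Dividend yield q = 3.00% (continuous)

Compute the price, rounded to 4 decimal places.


Answer: Price = 3.7541

Derivation:
d1 = (ln(S/K) + (r - q + 0.5*sigma^2) * T) / (sigma * sqrt(T)) = 0.25737450
d2 = d1 - sigma * sqrt(T) = -0.15274743
exp(-rT) = 0.99650612; exp(-qT) = 0.98511194
C = S_0 * exp(-qT) * N(d1) - K * exp(-rT) * N(d2)
N(d1) = 0.60155516; N(d2) = 0.43929873
C = 22.2100 * 0.98511194 * 0.60155516 - 21.4900 * 0.99650612 * 0.43929873 = 3.7541


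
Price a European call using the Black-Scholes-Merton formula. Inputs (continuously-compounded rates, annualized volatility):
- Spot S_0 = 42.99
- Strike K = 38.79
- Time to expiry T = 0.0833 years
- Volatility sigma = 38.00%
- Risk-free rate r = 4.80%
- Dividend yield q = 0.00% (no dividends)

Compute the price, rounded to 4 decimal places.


d1 = (ln(S/K) + (r - q + 0.5*sigma^2) * T) / (sigma * sqrt(T)) = 1.02865841
d2 = d1 - sigma * sqrt(T) = 0.91898380
exp(-rT) = 0.99600958; exp(-qT) = 1.00000000
C = S_0 * exp(-qT) * N(d1) - K * exp(-rT) * N(d2)
N(d1) = 0.84817989; N(d2) = 0.82094798
C = 42.9900 * 1.00000000 * 0.84817989 - 38.7900 * 0.99600958 * 0.82094798 = 4.7458

Answer: Price = 4.7458


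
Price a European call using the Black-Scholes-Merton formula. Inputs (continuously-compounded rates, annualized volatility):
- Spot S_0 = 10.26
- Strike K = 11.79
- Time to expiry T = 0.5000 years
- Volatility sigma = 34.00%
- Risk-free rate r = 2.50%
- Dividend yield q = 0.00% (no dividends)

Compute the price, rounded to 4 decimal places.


d1 = (ln(S/K) + (r - q + 0.5*sigma^2) * T) / (sigma * sqrt(T)) = -0.40595780
d2 = d1 - sigma * sqrt(T) = -0.64637411
exp(-rT) = 0.98757780; exp(-qT) = 1.00000000
C = S_0 * exp(-qT) * N(d1) - K * exp(-rT) * N(d2)
N(d1) = 0.34238680; N(d2) = 0.25901855
C = 10.2600 * 1.00000000 * 0.34238680 - 11.7900 * 0.98757780 * 0.25901855 = 0.4970

Answer: Price = 0.4970


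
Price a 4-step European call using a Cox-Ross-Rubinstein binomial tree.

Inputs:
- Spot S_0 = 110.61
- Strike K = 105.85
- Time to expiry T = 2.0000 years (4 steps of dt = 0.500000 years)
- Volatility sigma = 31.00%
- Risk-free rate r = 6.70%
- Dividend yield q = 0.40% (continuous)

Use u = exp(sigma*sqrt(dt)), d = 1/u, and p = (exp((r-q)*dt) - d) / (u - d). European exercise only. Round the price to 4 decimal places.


Answer: Price = V(0,0) = 26.9872

Derivation:
dt = T/N = 0.500000
u = exp(sigma*sqrt(dt)) = 1.245084; d = 1/u = 0.803159
p = (exp((r-q)*dt) - d) / (u - d) = 0.517831
Discount per step: exp(-r*dt) = 0.967055
Stock lattice S(k, i) with i counting down-moves:
  k=0: S(0,0) = 110.6100
  k=1: S(1,0) = 137.7188; S(1,1) = 88.8374
  k=2: S(2,0) = 171.4714; S(2,1) = 110.6100; S(2,2) = 71.3505
  k=3: S(3,0) = 213.4964; S(3,1) = 137.7188; S(3,2) = 88.8374; S(3,3) = 57.3058
  k=4: S(4,0) = 265.8209; S(4,1) = 171.4714; S(4,2) = 110.6100; S(4,3) = 71.3505; S(4,4) = 46.0256
Terminal payoffs V(N, i) = max(S_T - K, 0):
  V(4,0) = 159.970936; V(4,1) = 65.621437; V(4,2) = 4.760000; V(4,3) = 0.000000; V(4,4) = 0.000000
Backward induction: V(k, i) = exp(-r*dt) * [p * V(k+1, i) + (1-p) * V(k+1, i+1)].
  V(3,0) = exp(-r*dt) * [p*159.970936 + (1-p)*65.621437] = 110.707037
  V(3,1) = exp(-r*dt) * [p*65.621437 + (1-p)*4.760000] = 35.080831
  V(3,2) = exp(-r*dt) * [p*4.760000 + (1-p)*0.000000] = 2.383671
  V(3,3) = exp(-r*dt) * [p*0.000000 + (1-p)*0.000000] = 0.000000
  V(2,0) = exp(-r*dt) * [p*110.707037 + (1-p)*35.080831] = 71.796509
  V(2,1) = exp(-r*dt) * [p*35.080831 + (1-p)*2.383671] = 18.678934
  V(2,2) = exp(-r*dt) * [p*2.383671 + (1-p)*0.000000] = 1.193673
  V(1,0) = exp(-r*dt) * [p*71.796509 + (1-p)*18.678934] = 44.663302
  V(1,1) = exp(-r*dt) * [p*18.678934 + (1-p)*1.193673] = 9.910461
  V(0,0) = exp(-r*dt) * [p*44.663302 + (1-p)*9.910461] = 26.987179


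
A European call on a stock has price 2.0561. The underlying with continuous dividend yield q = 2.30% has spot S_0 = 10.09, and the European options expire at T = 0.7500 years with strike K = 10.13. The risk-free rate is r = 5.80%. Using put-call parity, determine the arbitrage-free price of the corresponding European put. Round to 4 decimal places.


Answer: Put price = 1.8375

Derivation:
Put-call parity: C - P = S_0 * exp(-qT) - K * exp(-rT).
S_0 * exp(-qT) = 10.0900 * 0.98289793 = 9.91744011
K * exp(-rT) = 10.1300 * 0.95743255 = 9.69879177
P = C - S*exp(-qT) + K*exp(-rT)
P = 2.0561 - 9.91744011 + 9.69879177 = 1.8375


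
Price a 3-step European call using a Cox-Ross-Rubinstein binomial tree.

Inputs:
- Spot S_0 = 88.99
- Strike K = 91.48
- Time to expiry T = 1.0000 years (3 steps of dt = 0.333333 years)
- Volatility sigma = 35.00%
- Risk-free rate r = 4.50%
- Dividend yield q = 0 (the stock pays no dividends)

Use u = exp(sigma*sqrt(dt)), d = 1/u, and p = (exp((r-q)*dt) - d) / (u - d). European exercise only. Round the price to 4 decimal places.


dt = T/N = 0.333333
u = exp(sigma*sqrt(dt)) = 1.223937; d = 1/u = 0.817036
p = (exp((r-q)*dt) - d) / (u - d) = 0.486795
Discount per step: exp(-r*dt) = 0.985112
Stock lattice S(k, i) with i counting down-moves:
  k=0: S(0,0) = 88.9900
  k=1: S(1,0) = 108.9181; S(1,1) = 72.7080
  k=2: S(2,0) = 133.3089; S(2,1) = 88.9900; S(2,2) = 59.4050
  k=3: S(3,0) = 163.1617; S(3,1) = 108.9181; S(3,2) = 72.7080; S(3,3) = 48.5360
Terminal payoffs V(N, i) = max(S_T - K, 0):
  V(3,0) = 71.681709; V(3,1) = 17.438141; V(3,2) = 0.000000; V(3,3) = 0.000000
Backward induction: V(k, i) = exp(-r*dt) * [p * V(k+1, i) + (1-p) * V(k+1, i+1)].
  V(2,0) = exp(-r*dt) * [p*71.681709 + (1-p)*17.438141] = 43.190887
  V(2,1) = exp(-r*dt) * [p*17.438141 + (1-p)*0.000000] = 8.362416
  V(2,2) = exp(-r*dt) * [p*0.000000 + (1-p)*0.000000] = 0.000000
  V(1,0) = exp(-r*dt) * [p*43.190887 + (1-p)*8.362416] = 24.939821
  V(1,1) = exp(-r*dt) * [p*8.362416 + (1-p)*0.000000] = 4.010176
  V(0,0) = exp(-r*dt) * [p*24.939821 + (1-p)*4.010176] = 13.987230

Answer: Price = V(0,0) = 13.9872


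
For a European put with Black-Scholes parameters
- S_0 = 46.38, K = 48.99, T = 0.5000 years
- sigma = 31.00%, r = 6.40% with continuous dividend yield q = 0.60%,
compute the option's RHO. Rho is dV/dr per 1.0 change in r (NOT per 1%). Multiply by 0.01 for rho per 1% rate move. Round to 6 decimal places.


Answer: Rho = -13.992458

Derivation:
d1 = -0.0078596690; d2 = -0.2270627712
phi(d1) = 0.3989299584; exp(-qT) = 0.9970044955; exp(-rT) = 0.9685065821
N(-d2) = 0.5898125339
Rho = -K*T*exp(-rT)*N(-d2) = -48.9900 * 0.5000 * 0.9685065821 * 0.5898125339 = -13.992458


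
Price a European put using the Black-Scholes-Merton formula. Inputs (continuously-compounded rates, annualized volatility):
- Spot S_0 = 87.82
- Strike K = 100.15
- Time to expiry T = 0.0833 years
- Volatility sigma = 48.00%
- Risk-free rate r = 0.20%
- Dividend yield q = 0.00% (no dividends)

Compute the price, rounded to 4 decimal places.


d1 = (ln(S/K) + (r - q + 0.5*sigma^2) * T) / (sigma * sqrt(T)) = -0.87787095
d2 = d1 - sigma * sqrt(T) = -1.01640730
exp(-rT) = 0.99983341; exp(-qT) = 1.00000000
P = K * exp(-rT) * N(-d2) - S_0 * exp(-qT) * N(-d1)
N(-d1) = 0.80999312; N(-d2) = 0.84528227
P = 100.1500 * 0.99983341 * 0.84528227 - 87.8200 * 1.00000000 * 0.80999312 = 13.5073

Answer: Price = 13.5073


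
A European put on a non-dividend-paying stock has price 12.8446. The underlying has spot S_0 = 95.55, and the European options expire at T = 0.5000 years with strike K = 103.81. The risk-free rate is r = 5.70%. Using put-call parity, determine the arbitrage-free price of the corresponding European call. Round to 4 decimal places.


Answer: Call price = 7.5014

Derivation:
Put-call parity: C - P = S_0 * exp(-qT) - K * exp(-rT).
S_0 * exp(-qT) = 95.5500 * 1.00000000 = 95.55000000
K * exp(-rT) = 103.8100 * 0.97190229 = 100.89317716
C = P + S*exp(-qT) - K*exp(-rT)
C = 12.8446 + 95.55000000 - 100.89317716 = 7.5014


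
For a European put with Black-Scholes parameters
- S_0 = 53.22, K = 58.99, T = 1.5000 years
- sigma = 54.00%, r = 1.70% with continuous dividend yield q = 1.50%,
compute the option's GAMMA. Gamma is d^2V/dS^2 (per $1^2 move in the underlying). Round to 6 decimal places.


Answer: Gamma = 0.010905

Derivation:
d1 = 0.1795783340; d2 = -0.4817838965
phi(d1) = 0.3925612424; exp(-qT) = 0.9777512372; exp(-rT) = 0.9748223790
Gamma = exp(-qT) * phi(d1) / (S * sigma * sqrt(T)) = 0.9777512372 * 0.3925612424 / (53.2200 * 0.5400 * 1.2247448714) = 0.010905


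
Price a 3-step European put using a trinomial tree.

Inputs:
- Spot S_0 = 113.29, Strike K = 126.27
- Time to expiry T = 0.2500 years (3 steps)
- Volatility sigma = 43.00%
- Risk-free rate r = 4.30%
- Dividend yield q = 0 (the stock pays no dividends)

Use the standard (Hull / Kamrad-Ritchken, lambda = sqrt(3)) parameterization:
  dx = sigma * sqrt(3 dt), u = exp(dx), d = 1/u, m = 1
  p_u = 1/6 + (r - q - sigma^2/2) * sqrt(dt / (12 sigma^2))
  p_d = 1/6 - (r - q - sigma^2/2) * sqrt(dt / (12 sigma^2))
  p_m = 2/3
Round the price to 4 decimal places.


Answer: Price = V(0,0) = 17.4387

Derivation:
dt = T/N = 0.083333; dx = sigma*sqrt(3*dt) = 0.215000
u = exp(dx) = 1.239862; d = 1/u = 0.806541
p_u = 0.157083, p_m = 0.666667, p_d = 0.176250
Discount per step: exp(-r*dt) = 0.996423
Stock lattice S(k, j) with j the centered position index:
  k=0: S(0,+0) = 113.2900
  k=1: S(1,-1) = 91.3731; S(1,+0) = 113.2900; S(1,+1) = 140.4640
  k=2: S(2,-2) = 73.6962; S(2,-1) = 91.3731; S(2,+0) = 113.2900; S(2,+1) = 140.4640; S(2,+2) = 174.1559
  k=3: S(3,-3) = 59.4390; S(3,-2) = 73.6962; S(3,-1) = 91.3731; S(3,+0) = 113.2900; S(3,+1) = 140.4640; S(3,+2) = 174.1559; S(3,+3) = 215.9293
Terminal payoffs V(N, j) = max(K - S_T, 0):
  V(3,-3) = 66.830981; V(3,-2) = 52.573825; V(3,-1) = 34.896920; V(3,+0) = 12.980000; V(3,+1) = 0.000000; V(3,+2) = 0.000000; V(3,+3) = 0.000000
Backward induction: V(k, j) = exp(-r*dt) * [p_u * V(k+1, j+1) + p_m * V(k+1, j) + p_d * V(k+1, j-1)]
  V(2,-2) = exp(-r*dt) * [p_u*34.896920 + p_m*52.573825 + p_d*66.830981] = 52.122793
  V(2,-1) = exp(-r*dt) * [p_u*12.980000 + p_m*34.896920 + p_d*52.573825] = 34.446039
  V(2,+0) = exp(-r*dt) * [p_u*0.000000 + p_m*12.980000 + p_d*34.896920] = 14.750963
  V(2,+1) = exp(-r*dt) * [p_u*0.000000 + p_m*0.000000 + p_d*12.980000] = 2.279542
  V(2,+2) = exp(-r*dt) * [p_u*0.000000 + p_m*0.000000 + p_d*0.000000] = 0.000000
  V(1,-1) = exp(-r*dt) * [p_u*14.750963 + p_m*34.446039 + p_d*52.122793] = 34.344510
  V(1,+0) = exp(-r*dt) * [p_u*2.279542 + p_m*14.750963 + p_d*34.446039] = 16.204996
  V(1,+1) = exp(-r*dt) * [p_u*0.000000 + p_m*2.279542 + p_d*14.750963] = 4.104817
  V(0,+0) = exp(-r*dt) * [p_u*4.104817 + p_m*16.204996 + p_d*34.344510] = 17.438748


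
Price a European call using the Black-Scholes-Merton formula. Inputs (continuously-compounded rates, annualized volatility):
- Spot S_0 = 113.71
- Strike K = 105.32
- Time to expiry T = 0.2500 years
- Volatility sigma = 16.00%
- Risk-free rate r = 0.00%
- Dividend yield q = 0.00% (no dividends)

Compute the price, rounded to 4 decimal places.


d1 = (ln(S/K) + (r - q + 0.5*sigma^2) * T) / (sigma * sqrt(T)) = 0.99810016
d2 = d1 - sigma * sqrt(T) = 0.91810016
exp(-rT) = 1.00000000; exp(-qT) = 1.00000000
C = S_0 * exp(-qT) * N(d1) - K * exp(-rT) * N(d2)
N(d1) = 0.84088460; N(d2) = 0.82071679
C = 113.7100 * 1.00000000 * 0.84088460 - 105.3200 * 1.00000000 * 0.82071679 = 9.1791

Answer: Price = 9.1791


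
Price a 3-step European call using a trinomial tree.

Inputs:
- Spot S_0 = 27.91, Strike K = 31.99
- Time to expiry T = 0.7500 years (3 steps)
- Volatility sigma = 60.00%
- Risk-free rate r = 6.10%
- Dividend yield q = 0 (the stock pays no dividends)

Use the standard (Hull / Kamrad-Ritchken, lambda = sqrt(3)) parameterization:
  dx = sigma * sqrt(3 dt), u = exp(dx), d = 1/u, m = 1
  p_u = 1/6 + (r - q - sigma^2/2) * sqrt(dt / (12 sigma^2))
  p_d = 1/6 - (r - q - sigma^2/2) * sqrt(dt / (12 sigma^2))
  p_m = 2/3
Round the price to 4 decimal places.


dt = T/N = 0.250000; dx = sigma*sqrt(3*dt) = 0.519615
u = exp(dx) = 1.681381; d = 1/u = 0.594749
p_u = 0.138040, p_m = 0.666667, p_d = 0.195294
Discount per step: exp(-r*dt) = 0.984866
Stock lattice S(k, j) with j the centered position index:
  k=0: S(0,+0) = 27.9100
  k=1: S(1,-1) = 16.5995; S(1,+0) = 27.9100; S(1,+1) = 46.9273
  k=2: S(2,-2) = 9.8725; S(2,-1) = 16.5995; S(2,+0) = 27.9100; S(2,+1) = 46.9273; S(2,+2) = 78.9027
  k=3: S(3,-3) = 5.8717; S(3,-2) = 9.8725; S(3,-1) = 16.5995; S(3,+0) = 27.9100; S(3,+1) = 46.9273; S(3,+2) = 78.9027; S(3,+3) = 132.6655
Terminal payoffs V(N, j) = max(S_T - K, 0):
  V(3,-3) = 0.000000; V(3,-2) = 0.000000; V(3,-1) = 0.000000; V(3,+0) = 0.000000; V(3,+1) = 14.937333; V(3,+2) = 46.912707; V(3,+3) = 100.675480
Backward induction: V(k, j) = exp(-r*dt) * [p_u * V(k+1, j+1) + p_m * V(k+1, j) + p_d * V(k+1, j-1)]
  V(2,-2) = exp(-r*dt) * [p_u*0.000000 + p_m*0.000000 + p_d*0.000000] = 0.000000
  V(2,-1) = exp(-r*dt) * [p_u*0.000000 + p_m*0.000000 + p_d*0.000000] = 0.000000
  V(2,+0) = exp(-r*dt) * [p_u*14.937333 + p_m*0.000000 + p_d*0.000000] = 2.030739
  V(2,+1) = exp(-r*dt) * [p_u*46.912707 + p_m*14.937333 + p_d*0.000000] = 16.185321
  V(2,+2) = exp(-r*dt) * [p_u*100.675480 + p_m*46.912707 + p_d*14.937333] = 47.361717
  V(1,-1) = exp(-r*dt) * [p_u*2.030739 + p_m*0.000000 + p_d*0.000000] = 0.276080
  V(1,+0) = exp(-r*dt) * [p_u*16.185321 + p_m*2.030739 + p_d*0.000000] = 3.533741
  V(1,+1) = exp(-r*dt) * [p_u*47.361717 + p_m*16.185321 + p_d*2.030739] = 17.456352
  V(0,+0) = exp(-r*dt) * [p_u*17.456352 + p_m*3.533741 + p_d*0.276080] = 4.746475

Answer: Price = V(0,0) = 4.7465


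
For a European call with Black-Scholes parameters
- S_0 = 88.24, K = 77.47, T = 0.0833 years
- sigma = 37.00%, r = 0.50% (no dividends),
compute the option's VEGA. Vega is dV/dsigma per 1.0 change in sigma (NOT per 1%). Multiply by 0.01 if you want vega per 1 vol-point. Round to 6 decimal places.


d1 = 1.2762430164; d2 = 1.1694545807
phi(d1) = 0.1766938594; exp(-qT) = 1.0000000000; exp(-rT) = 0.9995835867
Vega = S * exp(-qT) * phi(d1) * sqrt(T) = 88.2400 * 1.0000000000 * 0.1766938594 * 0.2886173938 = 4.499968

Answer: Vega = 4.499968


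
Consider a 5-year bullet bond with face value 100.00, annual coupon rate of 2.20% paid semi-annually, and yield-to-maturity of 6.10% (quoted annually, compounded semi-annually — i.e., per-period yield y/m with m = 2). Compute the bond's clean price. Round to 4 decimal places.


Coupon per period c = face * coupon_rate / m = 1.100000
Periods per year m = 2; per-period yield y/m = 0.030500
Number of cashflows N = 10
Cashflows (t years, CF_t, discount factor 1/(1+y/m)^(m*t), PV):
  t = 0.5000: CF_t = 1.100000, DF = 0.970403, PV = 1.067443
  t = 1.0000: CF_t = 1.100000, DF = 0.941681, PV = 1.035850
  t = 1.5000: CF_t = 1.100000, DF = 0.913810, PV = 1.005191
  t = 2.0000: CF_t = 1.100000, DF = 0.886764, PV = 0.975440
  t = 2.5000: CF_t = 1.100000, DF = 0.860518, PV = 0.946570
  t = 3.0000: CF_t = 1.100000, DF = 0.835049, PV = 0.918554
  t = 3.5000: CF_t = 1.100000, DF = 0.810334, PV = 0.891367
  t = 4.0000: CF_t = 1.100000, DF = 0.786350, PV = 0.864985
  t = 4.5000: CF_t = 1.100000, DF = 0.763076, PV = 0.839384
  t = 5.0000: CF_t = 101.100000, DF = 0.740491, PV = 74.863684
Price P = sum_t PV_t = 83.408469

Answer: Price = 83.4085


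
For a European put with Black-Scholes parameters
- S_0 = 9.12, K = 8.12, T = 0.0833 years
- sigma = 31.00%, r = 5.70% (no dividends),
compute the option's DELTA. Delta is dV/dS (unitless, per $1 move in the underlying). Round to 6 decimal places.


d1 = 1.3958686907; d2 = 1.3063972986
phi(d1) = 0.1505946884; exp(-qT) = 1.0000000000; exp(-rT) = 0.9952631544
N(-d1) = 0.0813770202
Delta = -exp(-qT) * N(-d1) = -1.0000000000 * 0.0813770202 = -0.081377

Answer: Delta = -0.081377


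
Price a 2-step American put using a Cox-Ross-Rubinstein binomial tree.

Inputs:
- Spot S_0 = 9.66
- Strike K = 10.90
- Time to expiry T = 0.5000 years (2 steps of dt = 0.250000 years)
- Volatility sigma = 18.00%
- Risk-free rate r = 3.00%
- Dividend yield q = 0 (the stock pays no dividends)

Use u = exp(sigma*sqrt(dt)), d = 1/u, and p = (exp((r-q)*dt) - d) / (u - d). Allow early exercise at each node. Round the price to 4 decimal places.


Answer: Price = V(0,0) = 1.2933

Derivation:
dt = T/N = 0.250000
u = exp(sigma*sqrt(dt)) = 1.094174; d = 1/u = 0.913931
p = (exp((r-q)*dt) - d) / (u - d) = 0.519282
Discount per step: exp(-r*dt) = 0.992528
Stock lattice S(k, i) with i counting down-moves:
  k=0: S(0,0) = 9.6600
  k=1: S(1,0) = 10.5697; S(1,1) = 8.8286
  k=2: S(2,0) = 11.5651; S(2,1) = 9.6600; S(2,2) = 8.0687
Terminal payoffs V(N, i) = max(K - S_T, 0):
  V(2,0) = 0.000000; V(2,1) = 1.240000; V(2,2) = 2.831290
Backward induction: V(k, i) = exp(-r*dt) * [p * V(k+1, i) + (1-p) * V(k+1, i+1)]; then take max(V_cont, immediate exercise) for American.
  V(1,0) = exp(-r*dt) * [p*0.000000 + (1-p)*1.240000] = 0.591636; exercise = 0.330276; V(1,0) = max -> 0.591636
  V(1,1) = exp(-r*dt) * [p*1.240000 + (1-p)*2.831290] = 1.989981; exercise = 2.071425; V(1,1) = max -> 2.071425
  V(0,0) = exp(-r*dt) * [p*0.591636 + (1-p)*2.071425] = 1.293261; exercise = 1.240000; V(0,0) = max -> 1.293261


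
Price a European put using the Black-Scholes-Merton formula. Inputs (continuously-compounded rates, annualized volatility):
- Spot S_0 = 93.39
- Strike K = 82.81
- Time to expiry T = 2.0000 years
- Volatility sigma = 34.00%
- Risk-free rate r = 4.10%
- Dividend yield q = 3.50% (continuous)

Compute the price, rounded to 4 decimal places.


Answer: Price = 10.6974

Derivation:
d1 = (ln(S/K) + (r - q + 0.5*sigma^2) * T) / (sigma * sqrt(T)) = 0.51542978
d2 = d1 - sigma * sqrt(T) = 0.03459717
exp(-rT) = 0.92127196; exp(-qT) = 0.93239382
P = K * exp(-rT) * N(-d2) - S_0 * exp(-qT) * N(-d1)
N(-d1) = 0.30312636; N(-d2) = 0.48620048
P = 82.8100 * 0.92127196 * 0.48620048 - 93.3900 * 0.93239382 * 0.30312636 = 10.6974


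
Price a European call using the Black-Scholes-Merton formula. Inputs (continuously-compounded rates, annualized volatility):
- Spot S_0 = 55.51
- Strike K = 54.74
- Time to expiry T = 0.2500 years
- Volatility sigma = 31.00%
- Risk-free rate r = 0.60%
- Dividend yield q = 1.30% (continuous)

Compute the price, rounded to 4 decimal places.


d1 = (ln(S/K) + (r - q + 0.5*sigma^2) * T) / (sigma * sqrt(T)) = 0.15632891
d2 = d1 - sigma * sqrt(T) = 0.00132891
exp(-rT) = 0.99850112; exp(-qT) = 0.99675528
C = S_0 * exp(-qT) * N(d1) - K * exp(-rT) * N(d2)
N(d1) = 0.56211312; N(d2) = 0.50053016
C = 55.5100 * 0.99675528 * 0.56211312 - 54.7400 * 0.99850112 * 0.50053016 = 3.7437

Answer: Price = 3.7437


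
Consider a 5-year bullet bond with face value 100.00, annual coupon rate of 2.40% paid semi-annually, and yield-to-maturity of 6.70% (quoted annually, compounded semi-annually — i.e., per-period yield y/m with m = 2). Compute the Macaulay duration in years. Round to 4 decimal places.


Coupon per period c = face * coupon_rate / m = 1.200000
Periods per year m = 2; per-period yield y/m = 0.033500
Number of cashflows N = 10
Cashflows (t years, CF_t, discount factor 1/(1+y/m)^(m*t), PV):
  t = 0.5000: CF_t = 1.200000, DF = 0.967586, PV = 1.161103
  t = 1.0000: CF_t = 1.200000, DF = 0.936222, PV = 1.123467
  t = 1.5000: CF_t = 1.200000, DF = 0.905876, PV = 1.087051
  t = 2.0000: CF_t = 1.200000, DF = 0.876512, PV = 1.051815
  t = 2.5000: CF_t = 1.200000, DF = 0.848101, PV = 1.017721
  t = 3.0000: CF_t = 1.200000, DF = 0.820611, PV = 0.984733
  t = 3.5000: CF_t = 1.200000, DF = 0.794011, PV = 0.952813
  t = 4.0000: CF_t = 1.200000, DF = 0.768274, PV = 0.921929
  t = 4.5000: CF_t = 1.200000, DF = 0.743371, PV = 0.892045
  t = 5.0000: CF_t = 101.200000, DF = 0.719275, PV = 72.790668
Price P = sum_t PV_t = 81.983345
Macaulay numerator sum_t t * PV_t:
  t * PV_t at t = 0.5000: 0.580552
  t * PV_t at t = 1.0000: 1.123467
  t * PV_t at t = 1.5000: 1.630576
  t * PV_t at t = 2.0000: 2.103630
  t * PV_t at t = 2.5000: 2.544303
  t * PV_t at t = 3.0000: 2.954198
  t * PV_t at t = 3.5000: 3.334847
  t * PV_t at t = 4.0000: 3.687715
  t * PV_t at t = 4.5000: 4.014204
  t * PV_t at t = 5.0000: 363.953338
Macaulay duration D = (sum_t t * PV_t) / P = 385.926830 / 81.983345 = 4.707381

Answer: Macaulay duration = 4.7074 years


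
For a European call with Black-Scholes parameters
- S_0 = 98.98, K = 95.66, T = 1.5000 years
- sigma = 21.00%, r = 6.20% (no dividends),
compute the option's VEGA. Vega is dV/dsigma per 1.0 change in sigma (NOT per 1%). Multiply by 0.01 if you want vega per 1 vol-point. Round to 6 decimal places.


Answer: Vega = 39.835009

Derivation:
d1 = 0.6228413654; d2 = 0.3656449424
phi(d1) = 0.3286032390; exp(-qT) = 1.0000000000; exp(-rT) = 0.9111935003
Vega = S * exp(-qT) * phi(d1) * sqrt(T) = 98.9800 * 1.0000000000 * 0.3286032390 * 1.2247448714 = 39.835009


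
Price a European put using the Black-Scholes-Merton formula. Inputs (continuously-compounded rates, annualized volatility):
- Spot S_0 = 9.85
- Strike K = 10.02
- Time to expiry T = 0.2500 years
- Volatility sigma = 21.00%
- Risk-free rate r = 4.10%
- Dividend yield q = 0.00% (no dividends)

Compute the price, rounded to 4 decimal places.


d1 = (ln(S/K) + (r - q + 0.5*sigma^2) * T) / (sigma * sqrt(T)) = -0.01284896
d2 = d1 - sigma * sqrt(T) = -0.11784896
exp(-rT) = 0.98980235; exp(-qT) = 1.00000000
P = K * exp(-rT) * N(-d2) - S_0 * exp(-qT) * N(-d1)
N(-d1) = 0.50512585; N(-d2) = 0.54690633
P = 10.0200 * 0.98980235 * 0.54690633 - 9.8500 * 1.00000000 * 0.50512585 = 0.4486

Answer: Price = 0.4486


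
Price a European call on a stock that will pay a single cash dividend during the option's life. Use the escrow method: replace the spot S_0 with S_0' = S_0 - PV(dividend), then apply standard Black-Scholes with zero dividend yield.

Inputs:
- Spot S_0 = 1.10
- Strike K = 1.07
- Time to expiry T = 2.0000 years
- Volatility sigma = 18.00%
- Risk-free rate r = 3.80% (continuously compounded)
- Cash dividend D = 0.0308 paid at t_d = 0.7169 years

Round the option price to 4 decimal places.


Answer: Price = 0.1482

Derivation:
PV(D) = D * exp(-r * t_d) = 0.0308 * 0.97312552 = 0.02997227
S_0' = S_0 - PV(D) = 1.1000 - 0.02997227 = 1.07002773
d1 = (ln(S_0'/K) + (r + sigma^2/2)*T) / (sigma*sqrt(T)) = 0.42593724
d2 = d1 - sigma*sqrt(T) = 0.17137880
exp(-rT) = 0.92681621
N(d1) = 0.66492321; N(d2) = 0.56803704
C = S_0' * N(d1) - K * exp(-rT) * N(d2) = 1.07002773 * 0.66492321 - 1.0700 * 0.92681621 * 0.56803704 = 0.1482


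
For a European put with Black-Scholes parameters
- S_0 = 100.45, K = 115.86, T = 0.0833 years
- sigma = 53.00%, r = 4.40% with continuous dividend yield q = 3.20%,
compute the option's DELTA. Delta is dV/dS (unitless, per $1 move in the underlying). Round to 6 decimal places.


Answer: Delta = -0.800204

Derivation:
d1 = -0.8500081946; d2 = -1.0029754133
phi(d1) = 0.2779829499; exp(-qT) = 0.9973379496; exp(-rT) = 0.9963415086
N(-d1) = 0.8023397348
Delta = -exp(-qT) * N(-d1) = -0.9973379496 * 0.8023397348 = -0.800204


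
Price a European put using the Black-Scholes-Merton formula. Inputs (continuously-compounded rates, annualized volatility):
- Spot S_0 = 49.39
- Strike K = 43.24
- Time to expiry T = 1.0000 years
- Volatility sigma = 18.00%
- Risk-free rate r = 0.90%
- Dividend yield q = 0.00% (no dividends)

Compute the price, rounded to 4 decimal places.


Answer: Price = 1.0128

Derivation:
d1 = (ln(S/K) + (r - q + 0.5*sigma^2) * T) / (sigma * sqrt(T)) = 0.87878879
d2 = d1 - sigma * sqrt(T) = 0.69878879
exp(-rT) = 0.99104038; exp(-qT) = 1.00000000
P = K * exp(-rT) * N(-d2) - S_0 * exp(-qT) * N(-d1)
N(-d1) = 0.18975790; N(-d2) = 0.24234202
P = 43.2400 * 0.99104038 * 0.24234202 - 49.3900 * 1.00000000 * 0.18975790 = 1.0128


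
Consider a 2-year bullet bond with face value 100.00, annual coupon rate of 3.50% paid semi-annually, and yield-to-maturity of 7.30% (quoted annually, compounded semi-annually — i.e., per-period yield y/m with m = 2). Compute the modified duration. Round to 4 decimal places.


Coupon per period c = face * coupon_rate / m = 1.750000
Periods per year m = 2; per-period yield y/m = 0.036500
Number of cashflows N = 4
Cashflows (t years, CF_t, discount factor 1/(1+y/m)^(m*t), PV):
  t = 0.5000: CF_t = 1.750000, DF = 0.964785, PV = 1.688374
  t = 1.0000: CF_t = 1.750000, DF = 0.930811, PV = 1.628919
  t = 1.5000: CF_t = 1.750000, DF = 0.898033, PV = 1.571557
  t = 2.0000: CF_t = 101.750000, DF = 0.866409, PV = 88.157079
Price P = sum_t PV_t = 93.045929
First compute Macaulay numerator sum_t t * PV_t:
  t * PV_t at t = 0.5000: 0.844187
  t * PV_t at t = 1.0000: 1.628919
  t * PV_t at t = 1.5000: 2.357335
  t * PV_t at t = 2.0000: 176.314158
Macaulay duration D = 181.144600 / 93.045929 = 1.946830
Modified duration = D / (1 + y/m) = 1.946830 / (1 + 0.036500) = 1.878273

Answer: Modified duration = 1.8783


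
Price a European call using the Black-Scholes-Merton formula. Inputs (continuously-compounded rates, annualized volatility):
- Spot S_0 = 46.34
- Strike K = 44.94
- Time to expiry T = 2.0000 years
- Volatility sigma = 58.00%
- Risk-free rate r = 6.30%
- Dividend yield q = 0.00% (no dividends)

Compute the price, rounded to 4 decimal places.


Answer: Price = 17.2745

Derivation:
d1 = (ln(S/K) + (r - q + 0.5*sigma^2) * T) / (sigma * sqrt(T)) = 0.60113495
d2 = d1 - sigma * sqrt(T) = -0.21910892
exp(-rT) = 0.88161485; exp(-qT) = 1.00000000
C = S_0 * exp(-qT) * N(d1) - K * exp(-rT) * N(d2)
N(d1) = 0.72612495; N(d2) = 0.41328260
C = 46.3400 * 1.00000000 * 0.72612495 - 44.9400 * 0.88161485 * 0.41328260 = 17.2745


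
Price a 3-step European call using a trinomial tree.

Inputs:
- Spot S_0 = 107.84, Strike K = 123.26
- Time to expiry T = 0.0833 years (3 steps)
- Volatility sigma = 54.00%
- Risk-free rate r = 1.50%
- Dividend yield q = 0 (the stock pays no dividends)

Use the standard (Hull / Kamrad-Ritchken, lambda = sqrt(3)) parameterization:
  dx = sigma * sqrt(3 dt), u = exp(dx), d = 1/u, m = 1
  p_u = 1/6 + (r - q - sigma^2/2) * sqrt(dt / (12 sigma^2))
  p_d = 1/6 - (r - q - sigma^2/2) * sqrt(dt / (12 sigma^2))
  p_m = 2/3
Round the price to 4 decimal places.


Answer: Price = V(0,0) = 1.9417

Derivation:
dt = T/N = 0.027767; dx = sigma*sqrt(3*dt) = 0.155853
u = exp(dx) = 1.168655; d = 1/u = 0.855685
p_u = 0.155015, p_m = 0.666667, p_d = 0.178318
Discount per step: exp(-r*dt) = 0.999584
Stock lattice S(k, j) with j the centered position index:
  k=0: S(0,+0) = 107.8400
  k=1: S(1,-1) = 92.2770; S(1,+0) = 107.8400; S(1,+1) = 126.0277
  k=2: S(2,-2) = 78.9600; S(2,-1) = 92.2770; S(2,+0) = 107.8400; S(2,+1) = 126.0277; S(2,+2) = 147.2829
  k=3: S(3,-3) = 67.5649; S(3,-2) = 78.9600; S(3,-1) = 92.2770; S(3,+0) = 107.8400; S(3,+1) = 126.0277; S(3,+2) = 147.2829; S(3,+3) = 172.1229
Terminal payoffs V(N, j) = max(S_T - K, 0):
  V(3,-3) = 0.000000; V(3,-2) = 0.000000; V(3,-1) = 0.000000; V(3,+0) = 0.000000; V(3,+1) = 2.767740; V(3,+2) = 24.022930; V(3,+3) = 48.862912
Backward induction: V(k, j) = exp(-r*dt) * [p_u * V(k+1, j+1) + p_m * V(k+1, j) + p_d * V(k+1, j-1)]
  V(2,-2) = exp(-r*dt) * [p_u*0.000000 + p_m*0.000000 + p_d*0.000000] = 0.000000
  V(2,-1) = exp(-r*dt) * [p_u*0.000000 + p_m*0.000000 + p_d*0.000000] = 0.000000
  V(2,+0) = exp(-r*dt) * [p_u*2.767740 + p_m*0.000000 + p_d*0.000000] = 0.428863
  V(2,+1) = exp(-r*dt) * [p_u*24.022930 + p_m*2.767740 + p_d*0.000000] = 5.566757
  V(2,+2) = exp(-r*dt) * [p_u*48.862912 + p_m*24.022930 + p_d*2.767740] = 24.073285
  V(1,-1) = exp(-r*dt) * [p_u*0.428863 + p_m*0.000000 + p_d*0.000000] = 0.066453
  V(1,+0) = exp(-r*dt) * [p_u*5.566757 + p_m*0.428863 + p_d*0.000000] = 1.148361
  V(1,+1) = exp(-r*dt) * [p_u*24.073285 + p_m*5.566757 + p_d*0.428863] = 7.516236
  V(0,+0) = exp(-r*dt) * [p_u*7.516236 + p_m*1.148361 + p_d*0.066453] = 1.941745
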